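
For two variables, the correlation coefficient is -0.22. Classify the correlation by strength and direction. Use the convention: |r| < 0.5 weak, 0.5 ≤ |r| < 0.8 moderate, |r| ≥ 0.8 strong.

r = -0.22 < 0 so the relationship is negative.
|r| = 0.22, which falls in the weak range.

weak negative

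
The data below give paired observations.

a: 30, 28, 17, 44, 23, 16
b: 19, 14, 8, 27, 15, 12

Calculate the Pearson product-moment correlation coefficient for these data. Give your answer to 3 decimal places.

n = 6, Σa = 158, Σb = 95, Σa² = 4694, Σb² = 1719, Σab = 2823
nΣab − ΣaΣb = 16938 − 15010 = 1928
nΣa² − (Σa)² = 28164 − 24964 = 3200; nΣb² − (Σb)² = 10314 − 9025 = 1289
r = 1928 / √(3200 × 1289) = 1928 / 2030.9604 ≈ 0.949

0.949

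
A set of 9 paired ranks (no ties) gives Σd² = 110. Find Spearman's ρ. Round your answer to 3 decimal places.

0.083

ρ = 1 − 6Σd² / [n(n²−1)] = 1 − 6×110 / (9×80)
  = 1 − 660/720 = 1 − 0.9167 ≈ 0.083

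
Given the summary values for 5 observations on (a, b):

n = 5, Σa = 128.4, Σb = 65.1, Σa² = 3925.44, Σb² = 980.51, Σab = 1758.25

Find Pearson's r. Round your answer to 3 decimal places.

0.299

r = (nΣab − ΣaΣb) / √[(nΣa² − (Σa)²)(nΣb² − (Σb)²)]
Numerator: 5×1758.25 − 128.4×65.1 = 432.41
Denominator: √[(19627.2 − 16486.56)(4902.55 − 4238.01)] = √[3140.64 × 664.54] = 1444.6733
r = 432.41 / 1444.6733 ≈ 0.299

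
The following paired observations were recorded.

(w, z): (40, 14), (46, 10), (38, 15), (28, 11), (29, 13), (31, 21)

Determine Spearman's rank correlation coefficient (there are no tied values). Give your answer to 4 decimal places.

-0.0857

Rank w: 5, 6, 4, 1, 2, 3
Rank z: 4, 1, 5, 2, 3, 6
d = rank(w) − rank(z): 1, 5, -1, -1, -1, -3; Σd² = 38
ρ = 1 − 6Σd² / [n(n²−1)] = 1 − 6×38 / (6×35) = 1 − 228/210 ≈ -0.0857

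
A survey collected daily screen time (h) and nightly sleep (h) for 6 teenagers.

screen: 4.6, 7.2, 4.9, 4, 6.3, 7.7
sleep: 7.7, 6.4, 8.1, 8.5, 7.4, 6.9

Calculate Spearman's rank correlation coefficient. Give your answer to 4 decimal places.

-0.8857

Rank screen: 2, 5, 3, 1, 4, 6
Rank sleep: 4, 1, 5, 6, 3, 2
d = rank(screen) − rank(sleep): -2, 4, -2, -5, 1, 4; Σd² = 66
ρ = 1 − 6Σd² / [n(n²−1)] = 1 − 6×66 / (6×35) = 1 − 396/210 ≈ -0.8857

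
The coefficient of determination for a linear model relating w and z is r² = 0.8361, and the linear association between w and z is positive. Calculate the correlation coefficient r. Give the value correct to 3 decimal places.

0.914

|r| = √0.8361 = 0.914
The association is positive, so r = 0.914.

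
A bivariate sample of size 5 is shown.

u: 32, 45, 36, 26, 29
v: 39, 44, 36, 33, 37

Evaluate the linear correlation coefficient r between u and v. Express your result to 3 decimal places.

0.868

n = 5, Σu = 168, Σv = 189, Σu² = 5862, Σv² = 7211, Σuv = 6455
nΣuv − ΣuΣv = 32275 − 31752 = 523
nΣu² − (Σu)² = 29310 − 28224 = 1086; nΣv² − (Σv)² = 36055 − 35721 = 334
r = 523 / √(1086 × 334) = 523 / 602.2657 ≈ 0.868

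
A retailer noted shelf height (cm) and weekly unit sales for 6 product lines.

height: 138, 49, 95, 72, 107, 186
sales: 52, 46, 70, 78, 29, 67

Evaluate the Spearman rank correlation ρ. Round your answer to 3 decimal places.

Rank height: 5, 1, 3, 2, 4, 6
Rank sales: 3, 2, 5, 6, 1, 4
d = rank(height) − rank(sales): 2, -1, -2, -4, 3, 2; Σd² = 38
ρ = 1 − 6Σd² / [n(n²−1)] = 1 − 6×38 / (6×35) = 1 − 228/210 ≈ -0.086

-0.086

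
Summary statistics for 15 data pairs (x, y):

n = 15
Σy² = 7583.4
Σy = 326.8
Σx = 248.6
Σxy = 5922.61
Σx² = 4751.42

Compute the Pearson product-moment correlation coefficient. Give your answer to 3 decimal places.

0.936

r = (nΣxy − ΣxΣy) / √[(nΣx² − (Σx)²)(nΣy² − (Σy)²)]
Numerator: 15×5922.61 − 248.6×326.8 = 7596.67
Denominator: √[(71271.3 − 61801.96)(113751 − 106798.24)] = √[9469.34 × 6952.76] = 8114.0648
r = 7596.67 / 8114.0648 ≈ 0.936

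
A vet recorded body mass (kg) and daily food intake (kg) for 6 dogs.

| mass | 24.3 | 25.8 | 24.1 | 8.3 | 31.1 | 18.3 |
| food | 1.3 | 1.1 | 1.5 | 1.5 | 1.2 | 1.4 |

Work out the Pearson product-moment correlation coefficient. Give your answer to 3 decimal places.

-0.679

n = 6, Σx = 131.9, Σy = 8, Σx² = 3207.93, Σy² = 10.8, Σxy = 171.51
nΣxy − ΣxΣy = 1029.06 − 1055.2 = -26.14
nΣx² − (Σx)² = 19247.58 − 17397.61 = 1849.97; nΣy² − (Σy)² = 64.8 − 64 = 0.8
r = -26.14 / √(1849.97 × 0.8) = -26.14 / 38.4705 ≈ -0.679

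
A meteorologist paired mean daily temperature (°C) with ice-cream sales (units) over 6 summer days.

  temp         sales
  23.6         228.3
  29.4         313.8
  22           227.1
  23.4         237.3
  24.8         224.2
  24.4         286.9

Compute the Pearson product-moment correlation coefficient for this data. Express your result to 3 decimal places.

0.809

n = 6, Σx = 147.6, Σy = 1517.6, Σx² = 3663.28, Σy² = 391054.28, Σxy = 37723.14
nΣxy − ΣxΣy = 226338.84 − 223997.76 = 2341.08
nΣx² − (Σx)² = 21979.68 − 21785.76 = 193.92; nΣy² − (Σy)² = 2346325.68 − 2303109.76 = 43215.92
r = 2341.08 / √(193.92 × 43215.92) = 2341.08 / 2894.8974 ≈ 0.809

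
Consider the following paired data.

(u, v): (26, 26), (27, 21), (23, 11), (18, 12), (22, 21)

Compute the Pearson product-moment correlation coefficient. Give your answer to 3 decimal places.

n = 5, Σu = 116, Σv = 91, Σu² = 2742, Σv² = 1823, Σuv = 2174
nΣuv − ΣuΣv = 10870 − 10556 = 314
nΣu² − (Σu)² = 13710 − 13456 = 254; nΣv² − (Σv)² = 9115 − 8281 = 834
r = 314 / √(254 × 834) = 314 / 460.2565 ≈ 0.682

0.682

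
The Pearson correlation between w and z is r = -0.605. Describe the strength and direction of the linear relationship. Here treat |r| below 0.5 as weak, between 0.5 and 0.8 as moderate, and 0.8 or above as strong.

r = -0.605 < 0 so the relationship is negative.
|r| = 0.605, which falls in the moderate range.

moderate negative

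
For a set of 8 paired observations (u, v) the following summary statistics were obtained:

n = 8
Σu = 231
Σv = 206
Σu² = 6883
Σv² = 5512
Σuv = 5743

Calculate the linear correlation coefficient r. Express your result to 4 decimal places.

-0.9766

r = (nΣuv − ΣuΣv) / √[(nΣu² − (Σu)²)(nΣv² − (Σv)²)]
Numerator: 8×5743 − 231×206 = -1642
Denominator: √[(55064 − 53361)(44096 − 42436)] = √[1703 × 1660] = 1681.3625
r = -1642 / 1681.3625 ≈ -0.9766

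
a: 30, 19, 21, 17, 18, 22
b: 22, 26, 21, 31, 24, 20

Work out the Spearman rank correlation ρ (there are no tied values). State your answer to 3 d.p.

Rank a: 6, 3, 4, 1, 2, 5
Rank b: 3, 5, 2, 6, 4, 1
d = rank(a) − rank(b): 3, -2, 2, -5, -2, 4; Σd² = 62
ρ = 1 − 6Σd² / [n(n²−1)] = 1 − 6×62 / (6×35) = 1 − 372/210 ≈ -0.771

-0.771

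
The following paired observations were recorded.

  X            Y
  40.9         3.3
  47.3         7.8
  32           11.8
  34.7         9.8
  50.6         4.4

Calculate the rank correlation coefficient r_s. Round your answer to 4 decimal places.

-0.7000

Rank X: 3, 4, 1, 2, 5
Rank Y: 1, 3, 5, 4, 2
d = rank(X) − rank(Y): 2, 1, -4, -2, 3; Σd² = 34
ρ = 1 − 6Σd² / [n(n²−1)] = 1 − 6×34 / (5×24) = 1 − 204/120 ≈ -0.7000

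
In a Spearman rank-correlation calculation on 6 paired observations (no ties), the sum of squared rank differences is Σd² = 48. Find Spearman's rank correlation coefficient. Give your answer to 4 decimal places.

ρ = 1 − 6Σd² / [n(n²−1)] = 1 − 6×48 / (6×35)
  = 1 − 288/210 = 1 − 1.37143 ≈ -0.3714

-0.3714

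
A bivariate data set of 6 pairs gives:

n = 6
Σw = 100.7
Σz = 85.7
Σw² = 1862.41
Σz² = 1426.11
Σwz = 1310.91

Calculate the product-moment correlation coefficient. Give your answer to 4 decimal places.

r = (nΣwz − ΣwΣz) / √[(nΣw² − (Σw)²)(nΣz² − (Σz)²)]
Numerator: 6×1310.91 − 100.7×85.7 = -764.53
Denominator: √[(11174.46 − 10140.49)(8556.66 − 7344.49)] = √[1033.97 × 1212.17] = 1119.5300
r = -764.53 / 1119.5300 ≈ -0.6829

-0.6829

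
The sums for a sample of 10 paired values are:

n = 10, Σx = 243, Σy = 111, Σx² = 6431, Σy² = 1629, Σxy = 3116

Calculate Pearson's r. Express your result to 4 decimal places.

r = (nΣxy − ΣxΣy) / √[(nΣx² − (Σx)²)(nΣy² − (Σy)²)]
Numerator: 10×3116 − 243×111 = 4187
Denominator: √[(64310 − 59049)(16290 − 12321)] = √[5261 × 3969] = 4569.5633
r = 4187 / 4569.5633 ≈ 0.9163

0.9163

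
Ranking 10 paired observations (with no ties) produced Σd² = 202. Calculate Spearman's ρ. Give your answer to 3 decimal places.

ρ = 1 − 6Σd² / [n(n²−1)] = 1 − 6×202 / (10×99)
  = 1 − 1212/990 = 1 − 1.2242 ≈ -0.224

-0.224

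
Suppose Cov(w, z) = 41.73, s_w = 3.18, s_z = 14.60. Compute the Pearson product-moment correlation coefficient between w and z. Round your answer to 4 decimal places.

r = Cov(w,z) / (s_w · s_z) = 41.73 / (3.18 × 14.60)
  = 41.73 / 46.4280 ≈ 0.8988

0.8988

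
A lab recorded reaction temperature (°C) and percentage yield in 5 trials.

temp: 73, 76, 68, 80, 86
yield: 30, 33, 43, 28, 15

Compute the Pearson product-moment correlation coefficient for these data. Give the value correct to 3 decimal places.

n = 5, Σx = 383, Σy = 149, Σx² = 29525, Σy² = 4847, Σxy = 11152
nΣxy − ΣxΣy = 55760 − 57067 = -1307
nΣx² − (Σx)² = 147625 − 146689 = 936; nΣy² − (Σy)² = 24235 − 22201 = 2034
r = -1307 / √(936 × 2034) = -1307 / 1379.7913 ≈ -0.947

-0.947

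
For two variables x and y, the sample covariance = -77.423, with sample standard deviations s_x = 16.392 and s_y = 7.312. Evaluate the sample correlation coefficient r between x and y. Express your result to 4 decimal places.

r = Cov(x,y) / (s_x · s_y) = -77.423 / (16.392 × 7.312)
  = -77.423 / 119.8583 ≈ -0.6460

-0.6460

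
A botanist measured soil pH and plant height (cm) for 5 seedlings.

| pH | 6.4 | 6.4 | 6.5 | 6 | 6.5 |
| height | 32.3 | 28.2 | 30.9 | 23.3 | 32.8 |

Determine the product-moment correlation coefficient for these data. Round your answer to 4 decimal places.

0.9121

n = 5, Σx = 31.8, Σy = 147.5, Σx² = 202.42, Σy² = 4412.07, Σxy = 941.05
nΣxy − ΣxΣy = 4705.25 − 4690.5 = 14.75
nΣx² − (Σx)² = 1012.1 − 1011.24 = 0.86; nΣy² − (Σy)² = 22060.35 − 21756.25 = 304.1
r = 14.75 / √(0.86 × 304.1) = 14.75 / 16.1718 ≈ 0.9121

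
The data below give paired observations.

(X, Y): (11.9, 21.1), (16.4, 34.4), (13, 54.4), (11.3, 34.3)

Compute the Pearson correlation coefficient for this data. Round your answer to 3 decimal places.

n = 4, ΣX = 52.6, ΣY = 144.2, ΣX² = 707.26, ΣY² = 5764.42, ΣXY = 1910.04
nΣXY − ΣXΣY = 7640.16 − 7584.92 = 55.24
nΣX² − (ΣX)² = 2829.04 − 2766.76 = 62.28; nΣY² − (ΣY)² = 23057.68 − 20793.64 = 2264.04
r = 55.24 / √(62.28 × 2264.04) = 55.24 / 375.5055 ≈ 0.147

0.147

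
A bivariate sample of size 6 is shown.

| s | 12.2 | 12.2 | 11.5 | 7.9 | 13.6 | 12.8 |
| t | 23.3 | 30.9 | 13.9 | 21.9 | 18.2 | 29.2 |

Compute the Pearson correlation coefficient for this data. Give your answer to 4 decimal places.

n = 6, Σs = 70.2, Σt = 137.4, Σs² = 841.14, Σt² = 3354.4, Σst = 1615.38
nΣst − ΣsΣt = 9692.28 − 9645.48 = 46.8
nΣs² − (Σs)² = 5046.84 − 4928.04 = 118.8; nΣt² − (Σt)² = 20126.4 − 18878.76 = 1247.64
r = 46.8 / √(118.8 × 1247.64) = 46.8 / 384.9930 ≈ 0.1216

0.1216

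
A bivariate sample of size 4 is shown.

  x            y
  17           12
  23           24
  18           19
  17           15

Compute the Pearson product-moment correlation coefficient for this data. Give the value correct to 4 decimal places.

n = 4, Σx = 75, Σy = 70, Σx² = 1431, Σy² = 1306, Σxy = 1353
nΣxy − ΣxΣy = 5412 − 5250 = 162
nΣx² − (Σx)² = 5724 − 5625 = 99; nΣy² − (Σy)² = 5224 − 4900 = 324
r = 162 / √(99 × 324) = 162 / 179.0977 ≈ 0.9045

0.9045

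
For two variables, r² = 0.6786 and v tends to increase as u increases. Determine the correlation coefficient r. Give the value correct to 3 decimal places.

0.824

|r| = √0.6786 = 0.824
The association is positive, so r = 0.824.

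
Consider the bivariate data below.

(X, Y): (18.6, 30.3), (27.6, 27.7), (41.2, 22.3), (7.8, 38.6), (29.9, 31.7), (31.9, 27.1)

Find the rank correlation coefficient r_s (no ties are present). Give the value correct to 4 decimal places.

Rank X: 2, 3, 6, 1, 4, 5
Rank Y: 4, 3, 1, 6, 5, 2
d = rank(X) − rank(Y): -2, 0, 5, -5, -1, 3; Σd² = 64
ρ = 1 − 6Σd² / [n(n²−1)] = 1 − 6×64 / (6×35) = 1 − 384/210 ≈ -0.8286

-0.8286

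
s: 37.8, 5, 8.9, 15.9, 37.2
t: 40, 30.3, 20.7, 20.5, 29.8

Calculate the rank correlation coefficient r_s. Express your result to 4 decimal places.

Rank s: 5, 1, 2, 3, 4
Rank t: 5, 4, 2, 1, 3
d = rank(s) − rank(t): 0, -3, 0, 2, 1; Σd² = 14
ρ = 1 − 6Σd² / [n(n²−1)] = 1 − 6×14 / (5×24) = 1 − 84/120 ≈ 0.3000

0.3000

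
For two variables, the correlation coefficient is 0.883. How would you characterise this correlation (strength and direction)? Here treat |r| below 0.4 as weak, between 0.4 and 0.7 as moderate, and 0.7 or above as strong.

r = 0.883 > 0 so the relationship is positive.
|r| = 0.883, which falls in the strong range.

strong positive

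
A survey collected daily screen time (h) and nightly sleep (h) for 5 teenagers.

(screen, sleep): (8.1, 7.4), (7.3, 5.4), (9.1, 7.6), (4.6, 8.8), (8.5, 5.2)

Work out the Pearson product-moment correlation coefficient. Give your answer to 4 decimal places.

n = 5, Σx = 37.6, Σy = 34.4, Σx² = 295.12, Σy² = 246.16, Σxy = 253.2
nΣxy − ΣxΣy = 1266 − 1293.44 = -27.44
nΣx² − (Σx)² = 1475.6 − 1413.76 = 61.84; nΣy² − (Σy)² = 1230.8 − 1183.36 = 47.44
r = -27.44 / √(61.84 × 47.44) = -27.44 / 54.1635 ≈ -0.5066

-0.5066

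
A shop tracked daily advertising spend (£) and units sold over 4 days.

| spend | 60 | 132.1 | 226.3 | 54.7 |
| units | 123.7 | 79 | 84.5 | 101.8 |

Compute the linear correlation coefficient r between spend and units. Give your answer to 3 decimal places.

n = 4, Σx = 473.1, Σy = 389, Σx² = 75254.19, Σy² = 39046.18, Σxy = 42548.71
nΣxy − ΣxΣy = 170194.84 − 184035.9 = -13841.06
nΣx² − (Σx)² = 301016.76 − 223823.61 = 77193.15; nΣy² − (Σy)² = 156184.72 − 151321 = 4863.72
r = -13841.06 / √(77193.15 × 4863.72) = -13841.06 / 19376.4256 ≈ -0.714

-0.714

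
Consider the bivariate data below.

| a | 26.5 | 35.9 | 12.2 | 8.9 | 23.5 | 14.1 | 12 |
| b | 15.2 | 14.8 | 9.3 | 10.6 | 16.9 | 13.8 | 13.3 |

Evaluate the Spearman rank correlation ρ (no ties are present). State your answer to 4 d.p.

0.7500

Rank a: 6, 7, 3, 1, 5, 4, 2
Rank b: 6, 5, 1, 2, 7, 4, 3
d = rank(a) − rank(b): 0, 2, 2, -1, -2, 0, -1; Σd² = 14
ρ = 1 − 6Σd² / [n(n²−1)] = 1 − 6×14 / (7×48) = 1 − 84/336 ≈ 0.7500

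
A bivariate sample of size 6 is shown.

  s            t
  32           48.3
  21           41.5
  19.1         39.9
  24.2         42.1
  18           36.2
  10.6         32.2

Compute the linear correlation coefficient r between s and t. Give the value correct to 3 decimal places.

0.979

n = 6, Σs = 124.9, Σt = 240.2, Σs² = 2851.81, Σt² = 9766.84, Σst = 5190.93
nΣst − ΣsΣt = 31145.58 − 30000.98 = 1144.6
nΣs² − (Σs)² = 17110.86 − 15600.01 = 1510.85; nΣt² − (Σt)² = 58601.04 − 57696.04 = 905
r = 1144.6 / √(1510.85 × 905) = 1144.6 / 1169.3243 ≈ 0.979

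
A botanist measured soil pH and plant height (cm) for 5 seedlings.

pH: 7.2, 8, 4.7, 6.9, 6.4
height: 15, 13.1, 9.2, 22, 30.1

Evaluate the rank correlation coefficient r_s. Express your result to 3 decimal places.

Rank pH: 4, 5, 1, 3, 2
Rank height: 3, 2, 1, 4, 5
d = rank(pH) − rank(height): 1, 3, 0, -1, -3; Σd² = 20
ρ = 1 − 6Σd² / [n(n²−1)] = 1 − 6×20 / (5×24) = 1 − 120/120 ≈ 0.000

0.000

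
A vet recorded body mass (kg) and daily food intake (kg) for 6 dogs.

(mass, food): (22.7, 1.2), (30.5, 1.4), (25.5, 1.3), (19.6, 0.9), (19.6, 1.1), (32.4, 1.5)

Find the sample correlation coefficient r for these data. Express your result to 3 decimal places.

0.937

n = 6, Σx = 150.3, Σy = 7.4, Σx² = 3913.87, Σy² = 9.36, Σxy = 190.89
nΣxy − ΣxΣy = 1145.34 − 1112.22 = 33.12
nΣx² − (Σx)² = 23483.22 − 22590.09 = 893.13; nΣy² − (Σy)² = 56.16 − 54.76 = 1.4
r = 33.12 / √(893.13 × 1.4) = 33.12 / 35.3607 ≈ 0.937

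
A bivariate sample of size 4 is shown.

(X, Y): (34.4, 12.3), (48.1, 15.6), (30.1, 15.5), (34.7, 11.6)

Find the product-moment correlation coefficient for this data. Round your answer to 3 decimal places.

n = 4, ΣX = 147.3, ΣY = 55, ΣX² = 5607.07, ΣY² = 769.46, ΣXY = 2042.55
nΣXY − ΣXΣY = 8170.2 − 8101.5 = 68.7
nΣX² − (ΣX)² = 22428.28 − 21697.29 = 730.99; nΣY² − (ΣY)² = 3077.84 − 3025 = 52.84
r = 68.7 / √(730.99 × 52.84) = 68.7 / 196.5337 ≈ 0.350

0.350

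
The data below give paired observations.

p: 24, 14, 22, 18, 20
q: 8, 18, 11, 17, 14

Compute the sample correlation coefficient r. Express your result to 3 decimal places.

n = 5, Σp = 98, Σq = 68, Σp² = 1980, Σq² = 994, Σpq = 1272
nΣpq − ΣpΣq = 6360 − 6664 = -304
nΣp² − (Σp)² = 9900 − 9604 = 296; nΣq² − (Σq)² = 4970 − 4624 = 346
r = -304 / √(296 × 346) = -304 / 320.0250 ≈ -0.950

-0.950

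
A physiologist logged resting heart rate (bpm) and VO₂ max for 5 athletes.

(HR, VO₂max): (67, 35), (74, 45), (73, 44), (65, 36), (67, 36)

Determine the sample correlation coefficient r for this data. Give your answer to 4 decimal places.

0.9671

n = 5, Σx = 346, Σy = 196, Σx² = 24008, Σy² = 7778, Σxy = 13639
nΣxy − ΣxΣy = 68195 − 67816 = 379
nΣx² − (Σx)² = 120040 − 119716 = 324; nΣy² − (Σy)² = 38890 − 38416 = 474
r = 379 / √(324 × 474) = 379 / 391.8877 ≈ 0.9671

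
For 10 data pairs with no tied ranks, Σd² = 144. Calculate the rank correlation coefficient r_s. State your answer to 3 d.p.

0.127

ρ = 1 − 6Σd² / [n(n²−1)] = 1 − 6×144 / (10×99)
  = 1 − 864/990 = 1 − 0.8727 ≈ 0.127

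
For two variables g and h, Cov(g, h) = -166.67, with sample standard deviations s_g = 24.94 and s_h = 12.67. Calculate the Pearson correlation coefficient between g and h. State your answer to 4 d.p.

-0.5275

r = Cov(g,h) / (s_g · s_h) = -166.67 / (24.94 × 12.67)
  = -166.67 / 315.9898 ≈ -0.5275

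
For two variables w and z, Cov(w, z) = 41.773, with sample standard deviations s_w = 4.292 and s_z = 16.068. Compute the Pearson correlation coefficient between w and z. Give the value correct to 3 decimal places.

0.606

r = Cov(w,z) / (s_w · s_z) = 41.773 / (4.292 × 16.068)
  = 41.773 / 68.9639 ≈ 0.606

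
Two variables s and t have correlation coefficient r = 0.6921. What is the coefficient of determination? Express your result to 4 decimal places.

0.4790

r² = (0.6921)² = 0.4790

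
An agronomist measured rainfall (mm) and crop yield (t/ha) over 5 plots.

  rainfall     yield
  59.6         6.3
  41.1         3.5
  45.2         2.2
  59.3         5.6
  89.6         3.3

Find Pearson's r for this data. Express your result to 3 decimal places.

n = 5, Σx = 294.8, Σy = 20.9, Σx² = 18829.06, Σy² = 99.03, Σxy = 1246.53
nΣxy − ΣxΣy = 6232.65 − 6161.32 = 71.33
nΣx² − (Σx)² = 94145.3 − 86907.04 = 7238.26; nΣy² − (Σy)² = 495.15 − 436.81 = 58.34
r = 71.33 / √(7238.26 × 58.34) = 71.33 / 649.8308 ≈ 0.110

0.110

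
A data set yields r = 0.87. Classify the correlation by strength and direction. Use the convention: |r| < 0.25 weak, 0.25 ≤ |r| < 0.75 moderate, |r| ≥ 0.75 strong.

strong positive

r = 0.87 > 0 so the relationship is positive.
|r| = 0.87, which falls in the strong range.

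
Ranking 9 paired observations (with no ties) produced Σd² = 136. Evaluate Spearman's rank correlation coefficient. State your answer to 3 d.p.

-0.133

ρ = 1 − 6Σd² / [n(n²−1)] = 1 − 6×136 / (9×80)
  = 1 − 816/720 = 1 − 1.1333 ≈ -0.133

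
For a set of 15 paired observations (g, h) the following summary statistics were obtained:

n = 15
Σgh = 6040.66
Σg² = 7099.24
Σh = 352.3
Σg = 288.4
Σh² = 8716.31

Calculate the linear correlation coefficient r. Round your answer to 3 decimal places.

r = (nΣgh − ΣgΣh) / √[(nΣg² − (Σg)²)(nΣh² − (Σh)²)]
Numerator: 15×6040.66 − 288.4×352.3 = -10993.42
Denominator: √[(106488.6 − 83174.56)(130744.65 − 124115.29)] = √[23314.04 × 6629.36] = 12432.1022
r = -10993.42 / 12432.1022 ≈ -0.884

-0.884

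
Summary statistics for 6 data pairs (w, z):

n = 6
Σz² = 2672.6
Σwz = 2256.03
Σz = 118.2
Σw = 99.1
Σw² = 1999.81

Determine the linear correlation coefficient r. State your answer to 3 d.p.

r = (nΣwz − ΣwΣz) / √[(nΣw² − (Σw)²)(nΣz² − (Σz)²)]
Numerator: 6×2256.03 − 99.1×118.2 = 1822.56
Denominator: √[(11998.86 − 9820.81)(16035.6 − 13971.24)] = √[2178.05 × 2064.36] = 2120.4432
r = 1822.56 / 2120.4432 ≈ 0.860

0.860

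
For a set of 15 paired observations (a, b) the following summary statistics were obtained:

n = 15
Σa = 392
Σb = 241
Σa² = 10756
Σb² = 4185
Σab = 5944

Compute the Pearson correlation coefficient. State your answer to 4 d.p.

-0.8850

r = (nΣab − ΣaΣb) / √[(nΣa² − (Σa)²)(nΣb² − (Σb)²)]
Numerator: 15×5944 − 392×241 = -5312
Denominator: √[(161340 − 153664)(62775 − 58081)] = √[7676 × 4694] = 6002.5948
r = -5312 / 6002.5948 ≈ -0.8850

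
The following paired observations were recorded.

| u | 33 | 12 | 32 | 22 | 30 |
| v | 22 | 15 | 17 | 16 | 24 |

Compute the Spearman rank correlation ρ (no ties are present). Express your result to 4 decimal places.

Rank u: 5, 1, 4, 2, 3
Rank v: 4, 1, 3, 2, 5
d = rank(u) − rank(v): 1, 0, 1, 0, -2; Σd² = 6
ρ = 1 − 6Σd² / [n(n²−1)] = 1 − 6×6 / (5×24) = 1 − 36/120 ≈ 0.7000

0.7000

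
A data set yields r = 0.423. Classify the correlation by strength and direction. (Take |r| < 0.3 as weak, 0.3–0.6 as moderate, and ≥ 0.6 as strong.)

moderate positive

r = 0.423 > 0 so the relationship is positive.
|r| = 0.423, which falls in the moderate range.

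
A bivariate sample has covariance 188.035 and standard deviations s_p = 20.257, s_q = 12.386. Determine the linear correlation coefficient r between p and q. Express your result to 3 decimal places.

r = Cov(p,q) / (s_p · s_q) = 188.035 / (20.257 × 12.386)
  = 188.035 / 250.9032 ≈ 0.749

0.749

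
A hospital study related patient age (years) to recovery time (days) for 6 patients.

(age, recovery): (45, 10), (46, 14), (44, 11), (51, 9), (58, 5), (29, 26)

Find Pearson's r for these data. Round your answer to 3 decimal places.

n = 6, Σx = 273, Σy = 75, Σx² = 12883, Σy² = 1199, Σxy = 3081
nΣxy − ΣxΣy = 18486 − 20475 = -1989
nΣx² − (Σx)² = 77298 − 74529 = 2769; nΣy² − (Σy)² = 7194 − 5625 = 1569
r = -1989 / √(2769 × 1569) = -1989 / 2084.3611 ≈ -0.954

-0.954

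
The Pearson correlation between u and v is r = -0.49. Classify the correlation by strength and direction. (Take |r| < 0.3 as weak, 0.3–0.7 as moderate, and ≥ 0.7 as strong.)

r = -0.49 < 0 so the relationship is negative.
|r| = 0.49, which falls in the moderate range.

moderate negative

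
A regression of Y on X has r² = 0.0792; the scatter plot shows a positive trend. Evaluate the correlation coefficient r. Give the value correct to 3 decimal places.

|r| = √0.0792 = 0.281
The association is positive, so r = 0.281.

0.281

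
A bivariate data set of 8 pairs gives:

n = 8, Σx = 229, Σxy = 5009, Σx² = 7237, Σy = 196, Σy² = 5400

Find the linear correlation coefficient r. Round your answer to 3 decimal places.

-0.942

r = (nΣxy − ΣxΣy) / √[(nΣx² − (Σx)²)(nΣy² − (Σy)²)]
Numerator: 8×5009 − 229×196 = -4812
Denominator: √[(57896 − 52441)(43200 − 38416)] = √[5455 × 4784] = 5108.4949
r = -4812 / 5108.4949 ≈ -0.942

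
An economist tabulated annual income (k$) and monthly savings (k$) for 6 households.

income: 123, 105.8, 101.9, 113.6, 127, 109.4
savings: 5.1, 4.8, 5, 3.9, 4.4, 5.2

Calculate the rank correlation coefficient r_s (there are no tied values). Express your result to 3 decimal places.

Rank income: 5, 2, 1, 4, 6, 3
Rank savings: 5, 3, 4, 1, 2, 6
d = rank(income) − rank(savings): 0, -1, -3, 3, 4, -3; Σd² = 44
ρ = 1 − 6Σd² / [n(n²−1)] = 1 − 6×44 / (6×35) = 1 − 264/210 ≈ -0.257

-0.257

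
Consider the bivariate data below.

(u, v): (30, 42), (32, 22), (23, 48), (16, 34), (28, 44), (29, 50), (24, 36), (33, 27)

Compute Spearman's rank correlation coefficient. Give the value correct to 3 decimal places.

-0.381

Rank u: 6, 7, 2, 1, 4, 5, 3, 8
Rank v: 5, 1, 7, 3, 6, 8, 4, 2
d = rank(u) − rank(v): 1, 6, -5, -2, -2, -3, -1, 6; Σd² = 116
ρ = 1 − 6Σd² / [n(n²−1)] = 1 − 6×116 / (8×63) = 1 − 696/504 ≈ -0.381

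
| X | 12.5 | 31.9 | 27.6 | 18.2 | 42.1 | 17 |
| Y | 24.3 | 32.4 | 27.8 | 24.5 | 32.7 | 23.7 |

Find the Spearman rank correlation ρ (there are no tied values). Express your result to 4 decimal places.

0.9429

Rank X: 1, 5, 4, 3, 6, 2
Rank Y: 2, 5, 4, 3, 6, 1
d = rank(X) − rank(Y): -1, 0, 0, 0, 0, 1; Σd² = 2
ρ = 1 − 6Σd² / [n(n²−1)] = 1 − 6×2 / (6×35) = 1 − 12/210 ≈ 0.9429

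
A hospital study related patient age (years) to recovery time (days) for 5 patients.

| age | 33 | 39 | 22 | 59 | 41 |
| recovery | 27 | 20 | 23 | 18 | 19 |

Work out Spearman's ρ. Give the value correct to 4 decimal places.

-0.9000

Rank age: 2, 3, 1, 5, 4
Rank recovery: 5, 3, 4, 1, 2
d = rank(age) − rank(recovery): -3, 0, -3, 4, 2; Σd² = 38
ρ = 1 − 6Σd² / [n(n²−1)] = 1 − 6×38 / (5×24) = 1 − 228/120 ≈ -0.9000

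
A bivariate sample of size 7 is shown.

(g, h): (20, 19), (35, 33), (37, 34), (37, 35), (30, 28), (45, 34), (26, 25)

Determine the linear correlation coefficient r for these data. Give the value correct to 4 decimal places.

0.9245

n = 7, Σg = 230, Σh = 208, Σg² = 7964, Σh² = 6396, Σgh = 7108
nΣgh − ΣgΣh = 49756 − 47840 = 1916
nΣg² − (Σg)² = 55748 − 52900 = 2848; nΣh² − (Σh)² = 44772 − 43264 = 1508
r = 1916 / √(2848 × 1508) = 1916 / 2072.3861 ≈ 0.9245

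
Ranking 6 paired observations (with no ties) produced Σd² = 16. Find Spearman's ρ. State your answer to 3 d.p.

0.543

ρ = 1 − 6Σd² / [n(n²−1)] = 1 − 6×16 / (6×35)
  = 1 − 96/210 = 1 − 0.4571 ≈ 0.543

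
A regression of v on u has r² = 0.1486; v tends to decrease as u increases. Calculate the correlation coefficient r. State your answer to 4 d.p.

-0.3855

|r| = √0.1486 = 0.3855
The association is negative, so r = −0.3855.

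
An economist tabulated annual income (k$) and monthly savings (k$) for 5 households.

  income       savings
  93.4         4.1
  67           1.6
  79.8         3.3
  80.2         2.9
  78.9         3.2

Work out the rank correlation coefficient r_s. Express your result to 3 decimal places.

0.700

Rank income: 5, 1, 3, 4, 2
Rank savings: 5, 1, 4, 2, 3
d = rank(income) − rank(savings): 0, 0, -1, 2, -1; Σd² = 6
ρ = 1 − 6Σd² / [n(n²−1)] = 1 − 6×6 / (5×24) = 1 − 36/120 ≈ 0.700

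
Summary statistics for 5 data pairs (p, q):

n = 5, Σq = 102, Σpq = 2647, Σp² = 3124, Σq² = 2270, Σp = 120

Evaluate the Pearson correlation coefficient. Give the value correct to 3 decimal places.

r = (nΣpq − ΣpΣq) / √[(nΣp² − (Σp)²)(nΣq² − (Σq)²)]
Numerator: 5×2647 − 120×102 = 995
Denominator: √[(15620 − 14400)(11350 − 10404)] = √[1220 × 946] = 1074.2998
r = 995 / 1074.2998 ≈ 0.926

0.926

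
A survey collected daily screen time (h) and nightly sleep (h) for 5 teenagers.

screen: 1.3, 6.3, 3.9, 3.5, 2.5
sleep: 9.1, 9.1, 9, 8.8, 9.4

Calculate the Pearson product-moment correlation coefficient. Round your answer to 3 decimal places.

n = 5, Σx = 17.5, Σy = 45.4, Σx² = 75.09, Σy² = 412.42, Σxy = 158.56
nΣxy − ΣxΣy = 792.8 − 794.5 = -1.7
nΣx² − (Σx)² = 375.45 − 306.25 = 69.2; nΣy² − (Σy)² = 2062.1 − 2061.16 = 0.94
r = -1.7 / √(69.2 × 0.94) = -1.7 / 8.0652 ≈ -0.211

-0.211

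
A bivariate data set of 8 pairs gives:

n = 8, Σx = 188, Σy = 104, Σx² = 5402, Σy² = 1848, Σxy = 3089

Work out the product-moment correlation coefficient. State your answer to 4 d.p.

0.9233

r = (nΣxy − ΣxΣy) / √[(nΣx² − (Σx)²)(nΣy² − (Σy)²)]
Numerator: 8×3089 − 188×104 = 5160
Denominator: √[(43216 − 35344)(14784 − 10816)] = √[7872 × 3968] = 5588.9262
r = 5160 / 5588.9262 ≈ 0.9233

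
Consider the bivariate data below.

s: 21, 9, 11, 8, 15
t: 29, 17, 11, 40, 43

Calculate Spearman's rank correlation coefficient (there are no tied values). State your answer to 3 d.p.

0.100

Rank s: 5, 2, 3, 1, 4
Rank t: 3, 2, 1, 4, 5
d = rank(s) − rank(t): 2, 0, 2, -3, -1; Σd² = 18
ρ = 1 − 6Σd² / [n(n²−1)] = 1 − 6×18 / (5×24) = 1 − 108/120 ≈ 0.100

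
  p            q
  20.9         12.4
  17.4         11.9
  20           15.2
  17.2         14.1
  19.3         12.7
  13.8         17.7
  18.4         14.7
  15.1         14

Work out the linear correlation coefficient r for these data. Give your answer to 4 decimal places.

n = 8, Σp = 142.1, Σq = 112.7, Σp² = 2564.91, Σq² = 1611.89, Σpq = 1983.99
nΣpq − ΣpΣq = 15871.92 − 16014.67 = -142.75
nΣp² − (Σp)² = 20519.28 − 20192.41 = 326.87; nΣq² − (Σq)² = 12895.12 − 12701.29 = 193.83
r = -142.75 / √(326.87 × 193.83) = -142.75 / 251.7086 ≈ -0.5671

-0.5671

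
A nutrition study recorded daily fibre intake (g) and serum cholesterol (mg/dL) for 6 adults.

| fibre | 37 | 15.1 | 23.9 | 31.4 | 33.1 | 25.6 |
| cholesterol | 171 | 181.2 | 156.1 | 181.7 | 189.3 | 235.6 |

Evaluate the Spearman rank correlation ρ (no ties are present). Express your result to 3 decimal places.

0.143

Rank fibre: 6, 1, 2, 4, 5, 3
Rank cholesterol: 2, 3, 1, 4, 5, 6
d = rank(fibre) − rank(cholesterol): 4, -2, 1, 0, 0, -3; Σd² = 30
ρ = 1 − 6Σd² / [n(n²−1)] = 1 − 6×30 / (6×35) = 1 − 180/210 ≈ 0.143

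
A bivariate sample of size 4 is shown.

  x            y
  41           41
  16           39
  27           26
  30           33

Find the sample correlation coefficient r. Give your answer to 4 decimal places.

0.1705

n = 4, Σx = 114, Σy = 139, Σx² = 3566, Σy² = 4967, Σxy = 3997
nΣxy − ΣxΣy = 15988 − 15846 = 142
nΣx² − (Σx)² = 14264 − 12996 = 1268; nΣy² − (Σy)² = 19868 − 19321 = 547
r = 142 / √(1268 × 547) = 142 / 832.8241 ≈ 0.1705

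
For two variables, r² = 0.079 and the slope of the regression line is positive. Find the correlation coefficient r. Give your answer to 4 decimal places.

0.2811

|r| = √0.079 = 0.2811
The association is positive, so r = 0.2811.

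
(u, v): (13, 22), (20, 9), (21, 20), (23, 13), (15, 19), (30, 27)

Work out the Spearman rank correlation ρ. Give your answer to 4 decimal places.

Rank u: 1, 3, 4, 5, 2, 6
Rank v: 5, 1, 4, 2, 3, 6
d = rank(u) − rank(v): -4, 2, 0, 3, -1, 0; Σd² = 30
ρ = 1 − 6Σd² / [n(n²−1)] = 1 − 6×30 / (6×35) = 1 − 180/210 ≈ 0.1429

0.1429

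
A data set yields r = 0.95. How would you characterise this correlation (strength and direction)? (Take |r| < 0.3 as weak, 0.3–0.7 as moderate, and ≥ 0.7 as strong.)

r = 0.95 > 0 so the relationship is positive.
|r| = 0.95, which falls in the strong range.

strong positive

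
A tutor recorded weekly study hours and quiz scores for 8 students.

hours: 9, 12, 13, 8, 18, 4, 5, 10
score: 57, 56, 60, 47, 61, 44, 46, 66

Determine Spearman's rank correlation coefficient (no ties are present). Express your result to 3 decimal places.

0.810

Rank hours: 4, 6, 7, 3, 8, 1, 2, 5
Rank score: 5, 4, 6, 3, 7, 1, 2, 8
d = rank(hours) − rank(score): -1, 2, 1, 0, 1, 0, 0, -3; Σd² = 16
ρ = 1 − 6Σd² / [n(n²−1)] = 1 − 6×16 / (8×63) = 1 − 96/504 ≈ 0.810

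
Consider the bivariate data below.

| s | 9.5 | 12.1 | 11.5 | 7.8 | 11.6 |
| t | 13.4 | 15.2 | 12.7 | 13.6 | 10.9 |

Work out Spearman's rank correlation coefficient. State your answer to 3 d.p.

Rank s: 2, 5, 3, 1, 4
Rank t: 3, 5, 2, 4, 1
d = rank(s) − rank(t): -1, 0, 1, -3, 3; Σd² = 20
ρ = 1 − 6Σd² / [n(n²−1)] = 1 − 6×20 / (5×24) = 1 − 120/120 ≈ 0.000

0.000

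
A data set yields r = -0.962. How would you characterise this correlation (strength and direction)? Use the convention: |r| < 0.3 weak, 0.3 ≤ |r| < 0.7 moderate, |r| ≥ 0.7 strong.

r = -0.962 < 0 so the relationship is negative.
|r| = 0.962, which falls in the strong range.

strong negative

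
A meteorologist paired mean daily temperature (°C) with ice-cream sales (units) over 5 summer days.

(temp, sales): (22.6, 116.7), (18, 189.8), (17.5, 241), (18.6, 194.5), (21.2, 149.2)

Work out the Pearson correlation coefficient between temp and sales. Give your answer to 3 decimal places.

n = 5, Σx = 97.9, Σy = 891.2, Σx² = 1936.41, Σy² = 167814.82, Σxy = 17052.06
nΣxy − ΣxΣy = 85260.3 − 87248.48 = -1988.18
nΣx² − (Σx)² = 9682.05 − 9584.41 = 97.64; nΣy² − (Σy)² = 839074.1 − 794237.44 = 44836.66
r = -1988.18 / √(97.64 × 44836.66) = -1988.18 / 2092.3316 ≈ -0.950

-0.950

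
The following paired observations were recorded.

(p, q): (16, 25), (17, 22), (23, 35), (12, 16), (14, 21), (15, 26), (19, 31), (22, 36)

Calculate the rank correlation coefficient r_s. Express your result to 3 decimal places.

0.881

Rank p: 4, 5, 8, 1, 2, 3, 6, 7
Rank q: 4, 3, 7, 1, 2, 5, 6, 8
d = rank(p) − rank(q): 0, 2, 1, 0, 0, -2, 0, -1; Σd² = 10
ρ = 1 − 6Σd² / [n(n²−1)] = 1 − 6×10 / (8×63) = 1 − 60/504 ≈ 0.881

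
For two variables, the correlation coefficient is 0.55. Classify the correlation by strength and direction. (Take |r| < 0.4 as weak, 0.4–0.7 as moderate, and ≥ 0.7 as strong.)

r = 0.55 > 0 so the relationship is positive.
|r| = 0.55, which falls in the moderate range.

moderate positive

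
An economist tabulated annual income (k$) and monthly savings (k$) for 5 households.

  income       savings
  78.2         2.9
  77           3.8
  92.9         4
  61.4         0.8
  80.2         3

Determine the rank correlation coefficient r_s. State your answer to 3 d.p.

0.700

Rank income: 3, 2, 5, 1, 4
Rank savings: 2, 4, 5, 1, 3
d = rank(income) − rank(savings): 1, -2, 0, 0, 1; Σd² = 6
ρ = 1 − 6Σd² / [n(n²−1)] = 1 − 6×6 / (5×24) = 1 − 36/120 ≈ 0.700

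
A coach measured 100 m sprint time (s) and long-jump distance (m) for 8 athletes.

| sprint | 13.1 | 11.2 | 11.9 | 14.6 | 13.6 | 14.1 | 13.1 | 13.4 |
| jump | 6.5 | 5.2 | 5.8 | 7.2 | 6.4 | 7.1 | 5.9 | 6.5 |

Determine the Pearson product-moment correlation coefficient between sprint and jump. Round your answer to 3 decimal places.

n = 8, Σx = 105, Σy = 50.6, Σx² = 1386.76, Σy² = 323.2, Σxy = 669.07
nΣxy − ΣxΣy = 5352.56 − 5313 = 39.56
nΣx² − (Σx)² = 11094.08 − 11025 = 69.08; nΣy² − (Σy)² = 2585.6 − 2560.36 = 25.24
r = 39.56 / √(69.08 × 25.24) = 39.56 / 41.7562 ≈ 0.947

0.947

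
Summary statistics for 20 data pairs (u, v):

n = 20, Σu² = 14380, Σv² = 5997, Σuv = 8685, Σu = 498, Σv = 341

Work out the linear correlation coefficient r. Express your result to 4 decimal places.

r = (nΣuv − ΣuΣv) / √[(nΣu² − (Σu)²)(nΣv² − (Σv)²)]
Numerator: 20×8685 − 498×341 = 3882
Denominator: √[(287600 − 248004)(119940 − 116281)] = √[39596 × 3659] = 12036.6841
r = 3882 / 12036.6841 ≈ 0.3225

0.3225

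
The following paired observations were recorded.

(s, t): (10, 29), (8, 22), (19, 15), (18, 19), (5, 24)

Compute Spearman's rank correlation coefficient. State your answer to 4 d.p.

Rank s: 3, 2, 5, 4, 1
Rank t: 5, 3, 1, 2, 4
d = rank(s) − rank(t): -2, -1, 4, 2, -3; Σd² = 34
ρ = 1 − 6Σd² / [n(n²−1)] = 1 − 6×34 / (5×24) = 1 − 204/120 ≈ -0.7000

-0.7000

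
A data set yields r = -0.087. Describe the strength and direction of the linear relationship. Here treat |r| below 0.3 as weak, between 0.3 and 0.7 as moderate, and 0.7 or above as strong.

weak negative

r = -0.087 < 0 so the relationship is negative.
|r| = 0.087, which falls in the weak range.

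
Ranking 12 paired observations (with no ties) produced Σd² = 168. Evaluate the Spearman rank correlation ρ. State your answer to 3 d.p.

ρ = 1 − 6Σd² / [n(n²−1)] = 1 − 6×168 / (12×143)
  = 1 − 1008/1716 = 1 − 0.5874 ≈ 0.413

0.413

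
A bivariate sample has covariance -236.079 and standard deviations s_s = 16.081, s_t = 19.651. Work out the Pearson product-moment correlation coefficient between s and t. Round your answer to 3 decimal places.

r = Cov(s,t) / (s_s · s_t) = -236.079 / (16.081 × 19.651)
  = -236.079 / 316.0077 ≈ -0.747

-0.747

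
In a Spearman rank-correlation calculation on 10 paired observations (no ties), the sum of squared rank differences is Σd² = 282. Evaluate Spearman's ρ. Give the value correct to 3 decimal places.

ρ = 1 − 6Σd² / [n(n²−1)] = 1 − 6×282 / (10×99)
  = 1 − 1692/990 = 1 − 1.7091 ≈ -0.709

-0.709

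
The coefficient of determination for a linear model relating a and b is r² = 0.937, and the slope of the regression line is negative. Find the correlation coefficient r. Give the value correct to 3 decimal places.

|r| = √0.937 = 0.968
The association is negative, so r = −0.968.

-0.968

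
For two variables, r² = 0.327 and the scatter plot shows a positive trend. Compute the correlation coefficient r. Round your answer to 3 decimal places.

|r| = √0.327 = 0.572
The association is positive, so r = 0.572.

0.572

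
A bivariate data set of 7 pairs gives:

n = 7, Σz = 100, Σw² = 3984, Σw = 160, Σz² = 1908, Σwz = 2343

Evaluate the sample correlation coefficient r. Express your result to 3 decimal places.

r = (nΣwz − ΣwΣz) / √[(nΣw² − (Σw)²)(nΣz² − (Σz)²)]
Numerator: 7×2343 − 160×100 = 401
Denominator: √[(27888 − 25600)(13356 − 10000)] = √[2288 × 3356] = 2771.0157
r = 401 / 2771.0157 ≈ 0.145

0.145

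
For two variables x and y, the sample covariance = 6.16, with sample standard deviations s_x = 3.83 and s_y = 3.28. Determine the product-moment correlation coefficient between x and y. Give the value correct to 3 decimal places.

0.490

r = Cov(x,y) / (s_x · s_y) = 6.16 / (3.83 × 3.28)
  = 6.16 / 12.5624 ≈ 0.490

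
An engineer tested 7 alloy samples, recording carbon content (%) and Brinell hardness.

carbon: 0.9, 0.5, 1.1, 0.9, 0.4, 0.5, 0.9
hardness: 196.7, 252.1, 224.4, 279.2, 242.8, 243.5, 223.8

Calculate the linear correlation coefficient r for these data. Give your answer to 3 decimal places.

-0.321

n = 7, Σx = 5.2, Σy = 1662.5, Σx² = 4.3, Σy² = 398883.83, Σxy = 1221.49
nΣxy − ΣxΣy = 8550.43 − 8645 = -94.57
nΣx² − (Σx)² = 30.1 − 27.04 = 3.06; nΣy² − (Σy)² = 2792186.81 − 2763906.25 = 28280.56
r = -94.57 / √(3.06 × 28280.56) = -94.57 / 294.1743 ≈ -0.321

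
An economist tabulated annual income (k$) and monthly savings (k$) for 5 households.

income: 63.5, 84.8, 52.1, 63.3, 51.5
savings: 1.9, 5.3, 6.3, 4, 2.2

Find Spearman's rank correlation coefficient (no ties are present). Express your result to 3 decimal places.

Rank income: 4, 5, 2, 3, 1
Rank savings: 1, 4, 5, 3, 2
d = rank(income) − rank(savings): 3, 1, -3, 0, -1; Σd² = 20
ρ = 1 − 6Σd² / [n(n²−1)] = 1 − 6×20 / (5×24) = 1 − 120/120 ≈ 0.000

0.000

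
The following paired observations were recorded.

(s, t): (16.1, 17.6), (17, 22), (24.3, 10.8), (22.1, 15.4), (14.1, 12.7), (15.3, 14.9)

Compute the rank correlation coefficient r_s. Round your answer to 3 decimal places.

Rank s: 3, 4, 6, 5, 1, 2
Rank t: 5, 6, 1, 4, 2, 3
d = rank(s) − rank(t): -2, -2, 5, 1, -1, -1; Σd² = 36
ρ = 1 − 6Σd² / [n(n²−1)] = 1 − 6×36 / (6×35) = 1 − 216/210 ≈ -0.029

-0.029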